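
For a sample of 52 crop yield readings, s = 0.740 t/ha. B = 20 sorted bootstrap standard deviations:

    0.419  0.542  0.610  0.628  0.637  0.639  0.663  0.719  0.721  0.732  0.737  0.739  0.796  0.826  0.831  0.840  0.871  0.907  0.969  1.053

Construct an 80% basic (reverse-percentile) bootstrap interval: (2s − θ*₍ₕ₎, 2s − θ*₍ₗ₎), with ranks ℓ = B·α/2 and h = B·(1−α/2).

Percentile endpoints at ranks 2 and 18: θ*₍2₎ = 0.542, θ*₍18₎ = 0.907.
Basic interval reflects these around s:
  lower = 2 × 0.740 − 0.907 = 0.573
  upper = 2 × 0.740 − 0.542 = 0.938

(0.573, 0.938)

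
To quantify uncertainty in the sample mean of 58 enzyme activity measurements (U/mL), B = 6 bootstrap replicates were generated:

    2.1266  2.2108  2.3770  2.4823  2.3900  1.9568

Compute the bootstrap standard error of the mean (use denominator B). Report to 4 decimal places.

Bootstrap SE is the standard deviation of the 6 replicate means.
Mean of replicates: (2.1266 + 2.2108 + 2.3770 + 2.4823 + 2.3900 + 1.9568) / 6 = 13.54350 / 6 = 2.25725
Sum of squared deviations: (−0.13065)² + (−0.04645)² + (+0.11975)² + (+0.22505)² + (+0.13275)² + (−0.30045)² = 0.19211
Variance = 0.19211 / 6 = 0.03202
SE* = √0.03202

SE* = 0.1789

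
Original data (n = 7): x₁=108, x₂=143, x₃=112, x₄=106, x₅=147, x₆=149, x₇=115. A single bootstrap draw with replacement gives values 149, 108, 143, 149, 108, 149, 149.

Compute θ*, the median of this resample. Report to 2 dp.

Sorted: 108, 108, 143, 149, 149, 149, 149
Median = middle value = 149.00

θ* = 149.00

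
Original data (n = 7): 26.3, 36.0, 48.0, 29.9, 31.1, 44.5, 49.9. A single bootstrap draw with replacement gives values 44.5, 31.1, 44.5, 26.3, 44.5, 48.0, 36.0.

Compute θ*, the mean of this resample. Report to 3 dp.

θ* = 39.271

Mean = (44.5 + 31.1 + 44.5 + 26.3 + 44.5 + 48.0 + 36.0) / 7 = 274.90 / 7 = 39.271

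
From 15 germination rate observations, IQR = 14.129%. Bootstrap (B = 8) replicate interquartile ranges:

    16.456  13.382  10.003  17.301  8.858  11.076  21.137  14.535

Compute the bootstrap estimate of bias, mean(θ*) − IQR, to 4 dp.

mean(θ*) = (16.456 + 13.382 + 10.003 + 17.301 + 8.858 + 11.076 + 21.137 + 14.535) / 8 = 14.09350
bias = 14.09350 − 14.129

bias = −0.0355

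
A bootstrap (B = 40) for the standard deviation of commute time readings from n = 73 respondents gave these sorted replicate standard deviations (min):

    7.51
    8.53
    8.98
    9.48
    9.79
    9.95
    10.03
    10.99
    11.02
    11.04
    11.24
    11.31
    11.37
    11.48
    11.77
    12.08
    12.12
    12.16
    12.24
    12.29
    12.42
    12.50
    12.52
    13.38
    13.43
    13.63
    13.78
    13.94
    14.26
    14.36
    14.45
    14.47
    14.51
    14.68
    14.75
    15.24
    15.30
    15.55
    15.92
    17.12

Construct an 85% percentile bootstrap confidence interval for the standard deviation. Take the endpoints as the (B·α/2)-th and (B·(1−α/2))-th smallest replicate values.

(8.98, 15.30)

α = 0.15; lower rank = 40 × 0.075 = 3; upper rank = 40 × 0.925 = 37.
The 3rd smallest replicate is 8.98; the 37th is 15.30.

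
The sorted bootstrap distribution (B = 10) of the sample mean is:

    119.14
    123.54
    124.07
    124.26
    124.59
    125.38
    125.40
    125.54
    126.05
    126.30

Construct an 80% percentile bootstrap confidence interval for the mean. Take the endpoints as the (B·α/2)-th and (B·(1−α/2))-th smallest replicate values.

(119.14, 126.05)

α = 0.20; lower rank = 10 × 0.100 = 1; upper rank = 10 × 0.900 = 9.
The 1st smallest replicate is 119.14; the 9th is 126.05.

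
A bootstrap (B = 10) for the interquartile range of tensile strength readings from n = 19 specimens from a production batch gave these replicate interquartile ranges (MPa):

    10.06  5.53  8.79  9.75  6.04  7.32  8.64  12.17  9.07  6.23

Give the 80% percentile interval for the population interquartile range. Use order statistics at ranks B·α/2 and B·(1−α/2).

Sorted replicates: 5.53, 6.04, 6.23, 7.32, 8.64, 8.79, 9.07, 9.75, 10.06, 12.17
α = 0.20; lower rank = 10 × 0.100 = 1; upper rank = 10 × 0.900 = 9.
The 1st smallest replicate is 5.53; the 9th is 10.06.

(5.53, 10.06)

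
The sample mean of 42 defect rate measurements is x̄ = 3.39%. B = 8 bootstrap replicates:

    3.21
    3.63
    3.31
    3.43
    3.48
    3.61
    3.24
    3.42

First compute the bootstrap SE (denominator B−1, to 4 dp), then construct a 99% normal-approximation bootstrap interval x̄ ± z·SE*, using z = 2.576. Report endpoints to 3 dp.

Mean of replicates = 3.4162; sum of squared deviations = 0.1724; SE* = √(0.1724/7) = 0.1569
Margin = 2.576 × 0.1569 = 0.4042
Interval: 3.39 ± 0.4042

(2.986, 3.794)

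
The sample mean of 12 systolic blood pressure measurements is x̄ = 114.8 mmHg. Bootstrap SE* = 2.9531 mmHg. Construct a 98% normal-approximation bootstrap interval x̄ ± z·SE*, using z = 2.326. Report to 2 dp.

(107.93, 121.67)

Margin = 2.326 × 2.9531 = 6.869
Interval: 114.8 ± 6.869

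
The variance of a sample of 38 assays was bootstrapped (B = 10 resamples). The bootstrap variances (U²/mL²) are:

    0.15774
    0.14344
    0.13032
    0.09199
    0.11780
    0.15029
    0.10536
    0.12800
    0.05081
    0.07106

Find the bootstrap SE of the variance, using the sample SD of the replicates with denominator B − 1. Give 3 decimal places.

Bootstrap SE is the standard deviation of the 10 replicate variances.
Mean of replicates: (0.15774 + 0.14344 + 0.13032 + 0.09199 + 0.11780 + 0.15029 + 0.10536 + 0.12800 + 0.05081 + 0.07106) / 10 = 1.146810 / 10 = 0.114681
Sum of squared deviations: (+0.043059)² + (+0.028759)² + (+0.015639)² + (−0.022691)² + (+0.003119)² + (+0.035609)² + (−0.009321)² + (+0.013319)² + (−0.063871)² + (−0.043621)² = 0.010965
Variance = 0.010965 / 9 = 0.001218
SE* = √0.001218

SE* = 0.035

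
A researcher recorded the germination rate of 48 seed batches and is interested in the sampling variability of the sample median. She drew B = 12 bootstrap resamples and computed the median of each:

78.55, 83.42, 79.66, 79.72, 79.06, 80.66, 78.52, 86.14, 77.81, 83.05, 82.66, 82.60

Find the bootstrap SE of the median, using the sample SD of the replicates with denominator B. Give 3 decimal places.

Bootstrap SE is the standard deviation of the 12 replicate medians.
Mean of replicates: (78.55 + 83.42 + 79.66 + 79.72 + 79.06 + 80.66 + 78.52 + 86.14 + 77.81 + 83.05 + 82.66 + 82.60) / 12 = 971.8500 / 12 = 80.9875
Sum of squared deviations: (−2.4375)² + (+2.4325)² + (−1.3275)² + (−1.2675)² + (−1.9275)² + (−0.3275)² + (−2.4675)² + (+5.1525)² + (−3.1775)² + (+2.0625)² + (+1.6725)² + (+1.6125)² = 71.4344
Variance = 71.4344 / 12 = 5.9529
SE* = √5.9529

SE* = 2.440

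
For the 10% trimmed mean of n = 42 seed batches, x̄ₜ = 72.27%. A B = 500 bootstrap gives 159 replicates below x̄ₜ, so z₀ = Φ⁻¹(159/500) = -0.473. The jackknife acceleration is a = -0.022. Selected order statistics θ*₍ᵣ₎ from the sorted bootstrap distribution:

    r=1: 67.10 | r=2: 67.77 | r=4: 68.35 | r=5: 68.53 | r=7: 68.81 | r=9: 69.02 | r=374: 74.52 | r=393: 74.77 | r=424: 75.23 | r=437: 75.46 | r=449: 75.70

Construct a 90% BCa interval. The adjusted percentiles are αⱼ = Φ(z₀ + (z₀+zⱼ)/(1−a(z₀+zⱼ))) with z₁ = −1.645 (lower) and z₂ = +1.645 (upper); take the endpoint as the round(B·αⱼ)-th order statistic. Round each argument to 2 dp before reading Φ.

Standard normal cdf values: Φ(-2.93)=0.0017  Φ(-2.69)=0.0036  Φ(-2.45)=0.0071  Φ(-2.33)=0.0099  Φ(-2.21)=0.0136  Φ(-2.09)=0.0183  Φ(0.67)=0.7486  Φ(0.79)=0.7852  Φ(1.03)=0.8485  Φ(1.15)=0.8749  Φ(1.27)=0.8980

(67.77, 74.52)

Lower: z₀ + z₁ = -0.473 + (-1.645) = -2.118; 1 − a(z₀+z₁) = 1 − (-0.022)(-2.118) = 0.9534; argument = -0.473 + (-2.118)/0.9534 = -2.6945 → -2.69.
α₁ = Φ(-2.69) = 0.0036; rank = round(500 × 0.0036) = 2; θ*₍2₎ = 67.77.
Upper: z₀ + z₂ = 1.172; 1 − a(z₀+z₂) = 1.0258; argument = 0.6695 → 0.67; α₂ = 0.7486; rank = 374; θ*₍374₎ = 74.52.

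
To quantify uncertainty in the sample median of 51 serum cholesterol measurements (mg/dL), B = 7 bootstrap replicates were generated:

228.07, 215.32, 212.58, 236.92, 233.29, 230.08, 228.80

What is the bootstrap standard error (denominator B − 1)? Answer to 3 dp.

Bootstrap SE is the standard deviation of the 7 replicate medians.
Mean of replicates: (228.07 + 215.32 + 212.58 + 236.92 + 233.29 + 230.08 + 228.80) / 7 = 1585.0600 / 7 = 226.4371
Sum of squared deviations: (+1.6329)² + (−11.1171)² + (−13.8571)² + (+10.4829)² + (+6.8529)² + (+3.6429)² + (+2.3629)² = 493.9829
Variance = 493.9829 / 6 = 82.3305
SE* = √82.3305

SE* = 9.074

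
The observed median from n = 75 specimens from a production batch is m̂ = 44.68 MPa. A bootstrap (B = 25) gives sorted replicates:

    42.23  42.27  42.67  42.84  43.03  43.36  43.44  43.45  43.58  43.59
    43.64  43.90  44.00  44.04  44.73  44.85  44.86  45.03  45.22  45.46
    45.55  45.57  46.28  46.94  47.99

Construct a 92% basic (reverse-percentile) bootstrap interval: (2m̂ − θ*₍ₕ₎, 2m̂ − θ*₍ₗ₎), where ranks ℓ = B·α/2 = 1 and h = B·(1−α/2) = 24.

Percentile endpoints at ranks 1 and 24: θ*₍1₎ = 42.23, θ*₍24₎ = 46.94.
Basic interval reflects these around m̂:
  lower = 2 × 44.68 − 46.94 = 42.42
  upper = 2 × 44.68 − 42.23 = 47.13

(42.42, 47.13)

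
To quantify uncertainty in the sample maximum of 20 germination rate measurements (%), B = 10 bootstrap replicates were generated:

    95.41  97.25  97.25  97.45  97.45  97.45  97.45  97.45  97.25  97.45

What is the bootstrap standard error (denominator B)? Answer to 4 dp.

Bootstrap SE is the standard deviation of the 10 replicate maximums.
Mean of replicates: (95.41 + 97.25 + 97.25 + 97.45 + 97.45 + 97.45 + 97.45 + 97.45 + 97.25 + 97.45) / 10 = 971.86000 / 10 = 97.18600
Sum of squared deviations: (−1.77600)² + (+0.06400)² + (+0.06400)² + (+0.26400)² + (+0.26400)² + (+0.26400)² + (+0.26400)² + (+0.26400)² + (+0.06400)² + (+0.26400)² = 3.58464
Variance = 3.58464 / 10 = 0.35846
SE* = √0.35846

SE* = 0.5987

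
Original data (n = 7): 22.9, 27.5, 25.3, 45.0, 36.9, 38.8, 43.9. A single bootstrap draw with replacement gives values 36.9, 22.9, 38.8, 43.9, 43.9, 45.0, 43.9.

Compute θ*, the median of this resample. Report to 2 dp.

Sorted: 22.9, 36.9, 38.8, 43.9, 43.9, 43.9, 45.0
Median = middle value = 43.90

θ* = 43.90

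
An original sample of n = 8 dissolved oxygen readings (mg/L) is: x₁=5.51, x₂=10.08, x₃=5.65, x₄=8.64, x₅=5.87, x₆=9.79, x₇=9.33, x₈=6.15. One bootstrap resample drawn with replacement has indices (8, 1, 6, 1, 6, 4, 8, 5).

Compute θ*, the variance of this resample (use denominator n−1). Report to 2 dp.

Resample values: 6.15, 5.51, 9.79, 5.51, 9.79, 8.64, 6.15, 5.87.
Mean = 7.1762; sum of squared deviations = 25.1714
s² = 25.1714 / 7 = 3.5959

θ* = 3.60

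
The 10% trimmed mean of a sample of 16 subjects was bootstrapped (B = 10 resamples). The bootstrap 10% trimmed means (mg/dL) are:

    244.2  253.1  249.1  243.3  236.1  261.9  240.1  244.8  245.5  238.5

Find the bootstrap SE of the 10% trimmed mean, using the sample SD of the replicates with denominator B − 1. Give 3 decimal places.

SE* = 7.550

Bootstrap SE is the standard deviation of the 10 replicate 10% trimmed means.
Mean of replicates: (244.2 + 253.1 + 249.1 + 243.3 + 236.1 + 261.9 + 240.1 + 244.8 + 245.5 + 238.5) / 10 = 2456.6000 / 10 = 245.6600
Sum of squared deviations: (−1.4600)² + (+7.4400)² + (+3.4400)² + (−2.3600)² + (−9.5600)² + (+16.2400)² + (−5.5600)² + (−0.8600)² + (−0.1600)² + (−7.1600)² = 512.9640
Variance = 512.9640 / 9 = 56.9960
SE* = √56.9960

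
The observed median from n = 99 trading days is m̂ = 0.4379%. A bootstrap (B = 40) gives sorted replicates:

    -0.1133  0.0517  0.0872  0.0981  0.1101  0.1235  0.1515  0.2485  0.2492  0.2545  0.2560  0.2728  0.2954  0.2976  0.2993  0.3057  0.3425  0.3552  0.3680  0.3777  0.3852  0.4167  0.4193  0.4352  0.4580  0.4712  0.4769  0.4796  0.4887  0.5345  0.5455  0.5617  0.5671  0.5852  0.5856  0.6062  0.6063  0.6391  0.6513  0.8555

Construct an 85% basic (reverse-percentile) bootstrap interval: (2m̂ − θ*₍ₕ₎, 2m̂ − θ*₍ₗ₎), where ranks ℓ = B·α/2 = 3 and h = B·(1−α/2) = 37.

(0.2695, 0.7886)

Percentile endpoints at ranks 3 and 37: θ*₍3₎ = 0.0872, θ*₍37₎ = 0.6063.
Basic interval reflects these around m̂:
  lower = 2 × 0.4379 − 0.6063 = 0.2695
  upper = 2 × 0.4379 − 0.0872 = 0.7886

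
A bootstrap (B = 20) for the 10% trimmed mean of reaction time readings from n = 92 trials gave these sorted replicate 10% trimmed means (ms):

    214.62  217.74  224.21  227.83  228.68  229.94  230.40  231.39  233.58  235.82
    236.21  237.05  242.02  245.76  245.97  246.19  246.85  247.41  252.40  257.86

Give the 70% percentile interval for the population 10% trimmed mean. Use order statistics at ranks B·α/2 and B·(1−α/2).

α = 0.30; lower rank = 20 × 0.150 = 3; upper rank = 20 × 0.850 = 17.
The 3rd smallest replicate is 224.21; the 17th is 246.85.

(224.21, 246.85)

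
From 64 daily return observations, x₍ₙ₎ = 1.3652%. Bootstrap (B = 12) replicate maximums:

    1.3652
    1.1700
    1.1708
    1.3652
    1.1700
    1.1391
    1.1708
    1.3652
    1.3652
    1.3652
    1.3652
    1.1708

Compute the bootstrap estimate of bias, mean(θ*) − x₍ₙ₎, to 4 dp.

bias = −0.1000

mean(θ*) = (1.3652 + 1.1700 + 1.1708 + 1.3652 + 1.1700 + 1.1391 + 1.1708 + 1.3652 + 1.3652 + 1.3652 + 1.3652 + 1.1708) / 12 = 1.26523
bias = 1.26523 − 1.3652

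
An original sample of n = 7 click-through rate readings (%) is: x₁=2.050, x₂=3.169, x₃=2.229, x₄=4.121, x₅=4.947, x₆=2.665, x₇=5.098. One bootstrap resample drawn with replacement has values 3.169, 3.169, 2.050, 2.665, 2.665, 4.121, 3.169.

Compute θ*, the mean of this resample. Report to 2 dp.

θ* = 3.00

Mean = (3.169 + 3.169 + 2.050 + 2.665 + 2.665 + 4.121 + 3.169) / 7 = 21.0080 / 7 = 3.00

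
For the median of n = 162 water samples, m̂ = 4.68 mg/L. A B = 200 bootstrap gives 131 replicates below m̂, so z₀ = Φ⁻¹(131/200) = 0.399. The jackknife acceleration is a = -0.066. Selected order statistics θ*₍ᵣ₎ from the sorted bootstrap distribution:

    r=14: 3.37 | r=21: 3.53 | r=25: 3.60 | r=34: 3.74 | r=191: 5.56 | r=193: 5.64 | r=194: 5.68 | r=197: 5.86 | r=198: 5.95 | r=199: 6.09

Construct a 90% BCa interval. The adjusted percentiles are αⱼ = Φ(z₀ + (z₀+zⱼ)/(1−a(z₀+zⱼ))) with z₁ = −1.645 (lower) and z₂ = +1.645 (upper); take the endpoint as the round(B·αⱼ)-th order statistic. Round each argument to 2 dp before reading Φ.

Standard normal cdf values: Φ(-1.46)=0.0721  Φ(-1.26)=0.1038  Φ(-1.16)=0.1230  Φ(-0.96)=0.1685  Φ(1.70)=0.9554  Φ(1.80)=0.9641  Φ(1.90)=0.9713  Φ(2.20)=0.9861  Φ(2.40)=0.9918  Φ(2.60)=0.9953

(3.74, 5.86)

Lower: z₀ + z₁ = 0.399 + (-1.645) = -1.246; 1 − a(z₀+z₁) = 1 − (-0.066)(-1.246) = 0.9178; argument = 0.399 + (-1.246)/0.9178 = -0.9586 → -0.96.
α₁ = Φ(-0.96) = 0.1685; rank = round(200 × 0.1685) = 34; θ*₍34₎ = 3.74.
Upper: z₀ + z₂ = 2.044; 1 − a(z₀+z₂) = 1.1349; argument = 2.2000 → 2.20; α₂ = 0.9861; rank = 197; θ*₍197₎ = 5.86.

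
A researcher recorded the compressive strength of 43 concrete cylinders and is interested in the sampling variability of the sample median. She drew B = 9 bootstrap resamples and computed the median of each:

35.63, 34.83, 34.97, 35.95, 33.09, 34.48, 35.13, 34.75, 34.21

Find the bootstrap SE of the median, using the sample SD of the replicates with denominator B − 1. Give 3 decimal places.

Bootstrap SE is the standard deviation of the 9 replicate medians.
Mean of replicates: (35.63 + 34.83 + 34.97 + 35.95 + 33.09 + 34.48 + 35.13 + 34.75 + 34.21) / 9 = 313.0400 / 9 = 34.7822
Sum of squared deviations: (+0.8478)² + (+0.0478)² + (+0.1878)² + (+1.1678)² + (−1.6922)² + (−0.3022)² + (+0.3478)² + (−0.0322)² + (−0.5722)² = 5.5244
Variance = 5.5244 / 8 = 0.6905
SE* = √0.6905

SE* = 0.831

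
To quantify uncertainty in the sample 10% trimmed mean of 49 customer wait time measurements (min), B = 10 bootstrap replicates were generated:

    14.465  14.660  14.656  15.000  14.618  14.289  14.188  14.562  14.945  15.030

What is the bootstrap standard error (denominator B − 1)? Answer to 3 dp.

Bootstrap SE is the standard deviation of the 10 replicate 10% trimmed means.
Mean of replicates: (14.465 + 14.660 + 14.656 + 15.000 + 14.618 + 14.289 + 14.188 + 14.562 + 14.945 + 15.030) / 10 = 146.4130 / 10 = 14.6413
Sum of squared deviations: (−0.1763)² + (+0.0187)² + (+0.0147)² + (+0.3587)² + (−0.0233)² + (−0.3523)² + (−0.4533)² + (−0.0793)² + (+0.3037)² + (+0.3887)² = 0.7401
Variance = 0.7401 / 9 = 0.0822
SE* = √0.0822

SE* = 0.287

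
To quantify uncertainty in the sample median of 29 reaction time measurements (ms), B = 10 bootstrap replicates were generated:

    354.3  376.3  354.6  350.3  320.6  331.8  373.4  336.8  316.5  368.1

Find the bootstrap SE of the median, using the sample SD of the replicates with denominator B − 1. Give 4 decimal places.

SE* = 21.2623

Bootstrap SE is the standard deviation of the 10 replicate medians.
Mean of replicates: (354.3 + 376.3 + 354.6 + 350.3 + 320.6 + 331.8 + 373.4 + 336.8 + 316.5 + 368.1) / 10 = 3482.70000 / 10 = 348.27000
Sum of squared deviations: (+6.03000)² + (+28.03000)² + (+6.33000)² + (+2.03000)² + (−27.67000)² + (−16.47000)² + (+25.13000)² + (−11.47000)² + (−31.77000)² + (+19.83000)² = 4068.76100
Variance = 4068.76100 / 9 = 452.08456
SE* = √452.08456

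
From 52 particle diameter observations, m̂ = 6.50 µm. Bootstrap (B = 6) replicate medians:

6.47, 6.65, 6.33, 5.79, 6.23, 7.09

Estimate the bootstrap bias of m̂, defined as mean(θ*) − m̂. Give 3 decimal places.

bias = −0.073

mean(θ*) = (6.47 + 6.65 + 6.33 + 5.79 + 6.23 + 7.09) / 6 = 6.4267
bias = 6.4267 − 6.50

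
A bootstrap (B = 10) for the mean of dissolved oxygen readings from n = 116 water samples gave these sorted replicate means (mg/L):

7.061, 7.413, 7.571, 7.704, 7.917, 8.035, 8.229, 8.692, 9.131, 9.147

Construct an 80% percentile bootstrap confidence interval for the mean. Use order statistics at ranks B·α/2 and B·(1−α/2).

(7.061, 9.131)

α = 0.20; lower rank = 10 × 0.100 = 1; upper rank = 10 × 0.900 = 9.
The 1st smallest replicate is 7.061; the 9th is 9.131.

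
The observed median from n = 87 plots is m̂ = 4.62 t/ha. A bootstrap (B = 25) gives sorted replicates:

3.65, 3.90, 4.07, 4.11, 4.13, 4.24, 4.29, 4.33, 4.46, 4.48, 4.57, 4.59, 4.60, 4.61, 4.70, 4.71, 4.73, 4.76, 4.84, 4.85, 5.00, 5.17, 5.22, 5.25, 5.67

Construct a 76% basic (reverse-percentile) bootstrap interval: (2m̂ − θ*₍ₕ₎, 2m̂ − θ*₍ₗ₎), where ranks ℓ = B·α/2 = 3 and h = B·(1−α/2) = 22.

(4.07, 5.17)

Percentile endpoints at ranks 3 and 22: θ*₍3₎ = 4.07, θ*₍22₎ = 5.17.
Basic interval reflects these around m̂:
  lower = 2 × 4.62 − 5.17 = 4.07
  upper = 2 × 4.62 − 4.07 = 5.17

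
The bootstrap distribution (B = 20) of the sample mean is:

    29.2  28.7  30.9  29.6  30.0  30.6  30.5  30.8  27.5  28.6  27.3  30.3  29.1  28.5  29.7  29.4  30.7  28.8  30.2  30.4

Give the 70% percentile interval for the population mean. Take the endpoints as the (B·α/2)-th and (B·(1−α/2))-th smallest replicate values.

Sorted replicates: 27.3, 27.5, 28.5, 28.6, 28.7, 28.8, 29.1, 29.2, 29.4, 29.6, 29.7, 30.0, 30.2, 30.3, 30.4, 30.5, 30.6, 30.7, 30.8, 30.9
α = 0.30; lower rank = 20 × 0.150 = 3; upper rank = 20 × 0.850 = 17.
The 3rd smallest replicate is 28.5; the 17th is 30.6.

(28.5, 30.6)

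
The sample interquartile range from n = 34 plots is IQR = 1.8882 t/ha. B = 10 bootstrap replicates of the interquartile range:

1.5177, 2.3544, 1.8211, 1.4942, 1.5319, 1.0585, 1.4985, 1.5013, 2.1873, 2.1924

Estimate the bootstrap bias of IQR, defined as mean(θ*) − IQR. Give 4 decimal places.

bias = −0.1725

mean(θ*) = (1.5177 + 2.3544 + 1.8211 + 1.4942 + 1.5319 + 1.0585 + 1.4985 + 1.5013 + 2.1873 + 2.1924) / 10 = 1.71573
bias = 1.71573 − 1.8882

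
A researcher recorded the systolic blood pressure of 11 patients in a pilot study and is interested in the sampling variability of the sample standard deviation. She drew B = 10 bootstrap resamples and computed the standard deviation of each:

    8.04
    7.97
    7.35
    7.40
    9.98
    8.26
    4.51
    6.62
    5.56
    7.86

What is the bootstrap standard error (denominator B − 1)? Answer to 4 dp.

Bootstrap SE is the standard deviation of the 10 replicate standard deviations.
Mean of replicates: (8.04 + 7.97 + 7.35 + 7.40 + 9.98 + 8.26 + 4.51 + 6.62 + 5.56 + 7.86) / 10 = 73.55000 / 10 = 7.35500
Sum of squared deviations: (+0.68500)² + (+0.61500)² + (−0.00500)² + (+0.04500)² + (+2.62500)² + (+0.90500)² + (−2.84500)² + (−0.73500)² + (−1.79500)² + (+0.50500)² = 20.67045
Variance = 20.67045 / 9 = 2.29672
SE* = √2.29672

SE* = 1.5155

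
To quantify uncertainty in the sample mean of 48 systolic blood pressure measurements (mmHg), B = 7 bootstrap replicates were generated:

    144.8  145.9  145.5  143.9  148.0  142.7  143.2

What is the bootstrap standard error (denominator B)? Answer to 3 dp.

SE* = 1.677

Bootstrap SE is the standard deviation of the 7 replicate means.
Mean of replicates: (144.8 + 145.9 + 145.5 + 143.9 + 148.0 + 142.7 + 143.2) / 7 = 1014.0000 / 7 = 144.8571
Sum of squared deviations: (−0.0571)² + (+1.0429)² + (+0.6429)² + (−0.9571)² + (+3.1429)² + (−2.1571)² + (−1.6571)² = 19.6971
Variance = 19.6971 / 7 = 2.8139
SE* = √2.8139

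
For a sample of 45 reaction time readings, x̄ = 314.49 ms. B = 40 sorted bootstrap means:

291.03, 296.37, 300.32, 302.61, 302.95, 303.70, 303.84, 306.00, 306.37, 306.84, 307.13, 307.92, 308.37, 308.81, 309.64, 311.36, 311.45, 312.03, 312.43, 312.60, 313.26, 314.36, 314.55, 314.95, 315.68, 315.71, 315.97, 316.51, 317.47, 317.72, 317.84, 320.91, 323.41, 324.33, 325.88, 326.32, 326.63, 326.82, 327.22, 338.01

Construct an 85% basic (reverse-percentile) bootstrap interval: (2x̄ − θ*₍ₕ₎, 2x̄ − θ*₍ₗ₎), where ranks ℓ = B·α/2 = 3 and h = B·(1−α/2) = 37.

(302.35, 328.66)

Percentile endpoints at ranks 3 and 37: θ*₍3₎ = 300.32, θ*₍37₎ = 326.63.
Basic interval reflects these around x̄:
  lower = 2 × 314.49 − 326.63 = 302.35
  upper = 2 × 314.49 − 300.32 = 328.66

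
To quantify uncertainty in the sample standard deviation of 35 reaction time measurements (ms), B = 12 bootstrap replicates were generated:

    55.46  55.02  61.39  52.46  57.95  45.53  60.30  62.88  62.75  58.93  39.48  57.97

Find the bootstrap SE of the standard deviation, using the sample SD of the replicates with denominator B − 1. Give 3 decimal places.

Bootstrap SE is the standard deviation of the 12 replicate standard deviations.
Mean of replicates: (55.46 + 55.02 + 61.39 + 52.46 + 57.95 + 45.53 + 60.30 + 62.88 + 62.75 + 58.93 + 39.48 + 57.97) / 12 = 670.1200 / 12 = 55.8433
Sum of squared deviations: (−0.3833)² + (−0.8233)² + (+5.5467)² + (−3.3833)² + (+2.1067)² + (−10.3133)² + (+4.4567)² + (+7.0367)² + (+6.9067)² + (+3.0867)² + (−16.3633)² + (+2.1267)² = 552.7277
Variance = 552.7277 / 11 = 50.2480
SE* = √50.2480

SE* = 7.089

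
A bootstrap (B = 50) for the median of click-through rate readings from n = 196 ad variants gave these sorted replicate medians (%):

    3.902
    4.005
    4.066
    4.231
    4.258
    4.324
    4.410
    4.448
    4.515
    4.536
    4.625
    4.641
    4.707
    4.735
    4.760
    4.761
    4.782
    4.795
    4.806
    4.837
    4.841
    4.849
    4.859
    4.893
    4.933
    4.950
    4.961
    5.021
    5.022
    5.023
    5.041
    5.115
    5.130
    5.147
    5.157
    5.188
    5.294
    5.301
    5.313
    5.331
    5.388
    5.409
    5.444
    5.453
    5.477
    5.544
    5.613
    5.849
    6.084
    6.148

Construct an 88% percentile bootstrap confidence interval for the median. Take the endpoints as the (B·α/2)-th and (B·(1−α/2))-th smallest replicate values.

α = 0.12; lower rank = 50 × 0.060 = 3; upper rank = 50 × 0.940 = 47.
The 3rd smallest replicate is 4.066; the 47th is 5.613.

(4.066, 5.613)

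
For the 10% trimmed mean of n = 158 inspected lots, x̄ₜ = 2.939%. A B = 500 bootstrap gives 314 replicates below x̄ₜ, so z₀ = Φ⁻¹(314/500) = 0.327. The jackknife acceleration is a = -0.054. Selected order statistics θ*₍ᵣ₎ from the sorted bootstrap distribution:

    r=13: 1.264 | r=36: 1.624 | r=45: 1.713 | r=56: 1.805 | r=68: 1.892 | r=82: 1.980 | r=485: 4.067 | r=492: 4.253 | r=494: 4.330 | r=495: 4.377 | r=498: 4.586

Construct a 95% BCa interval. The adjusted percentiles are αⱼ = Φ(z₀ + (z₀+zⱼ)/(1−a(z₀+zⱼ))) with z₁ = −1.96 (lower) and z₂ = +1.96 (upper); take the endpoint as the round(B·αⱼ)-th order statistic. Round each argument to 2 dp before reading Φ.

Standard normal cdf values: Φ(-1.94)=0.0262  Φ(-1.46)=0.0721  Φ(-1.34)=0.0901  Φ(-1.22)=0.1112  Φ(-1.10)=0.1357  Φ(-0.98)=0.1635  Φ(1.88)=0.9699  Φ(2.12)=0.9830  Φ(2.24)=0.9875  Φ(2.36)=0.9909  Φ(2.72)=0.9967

Lower: z₀ + z₁ = 0.327 + (-1.960) = -1.633; 1 − a(z₀+z₁) = 1 − (-0.054)(-1.633) = 0.9118; argument = 0.327 + (-1.633)/0.9118 = -1.4639 → -1.46.
α₁ = Φ(-1.46) = 0.0721; rank = round(500 × 0.0721) = 36; θ*₍36₎ = 1.624.
Upper: z₀ + z₂ = 2.287; 1 − a(z₀+z₂) = 1.1235; argument = 2.3626 → 2.36; α₂ = 0.9909; rank = 495; θ*₍495₎ = 4.377.

(1.624, 4.377)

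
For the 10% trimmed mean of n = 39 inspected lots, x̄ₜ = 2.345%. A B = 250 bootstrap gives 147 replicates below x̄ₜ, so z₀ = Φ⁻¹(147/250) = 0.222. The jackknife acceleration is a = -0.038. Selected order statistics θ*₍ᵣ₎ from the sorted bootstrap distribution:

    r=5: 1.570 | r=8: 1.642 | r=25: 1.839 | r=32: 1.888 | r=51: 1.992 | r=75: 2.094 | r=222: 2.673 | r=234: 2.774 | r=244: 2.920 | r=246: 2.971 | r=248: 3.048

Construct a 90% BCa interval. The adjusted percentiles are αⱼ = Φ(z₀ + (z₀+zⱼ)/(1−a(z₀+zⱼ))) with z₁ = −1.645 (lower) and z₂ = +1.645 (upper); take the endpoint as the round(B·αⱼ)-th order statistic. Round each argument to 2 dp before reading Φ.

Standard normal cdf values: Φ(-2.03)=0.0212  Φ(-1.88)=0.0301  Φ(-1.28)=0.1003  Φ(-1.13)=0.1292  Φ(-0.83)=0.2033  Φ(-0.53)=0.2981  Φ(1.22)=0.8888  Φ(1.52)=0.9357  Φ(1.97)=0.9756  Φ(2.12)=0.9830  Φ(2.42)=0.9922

(1.839, 2.920)

Lower: z₀ + z₁ = 0.222 + (-1.645) = -1.423; 1 − a(z₀+z₁) = 1 − (-0.038)(-1.423) = 0.9459; argument = 0.222 + (-1.423)/0.9459 = -1.2823 → -1.28.
α₁ = Φ(-1.28) = 0.1003; rank = round(250 × 0.1003) = 25; θ*₍25₎ = 1.839.
Upper: z₀ + z₂ = 1.867; 1 − a(z₀+z₂) = 1.0709; argument = 1.9653 → 1.97; α₂ = 0.9756; rank = 244; θ*₍244₎ = 2.920.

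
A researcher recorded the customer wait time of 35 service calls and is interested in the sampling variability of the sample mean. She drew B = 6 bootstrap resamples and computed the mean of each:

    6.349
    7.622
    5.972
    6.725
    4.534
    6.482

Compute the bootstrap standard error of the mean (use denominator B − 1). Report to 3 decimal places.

SE* = 1.019

Bootstrap SE is the standard deviation of the 6 replicate means.
Mean of replicates: (6.349 + 7.622 + 5.972 + 6.725 + 4.534 + 6.482) / 6 = 37.6840 / 6 = 6.2807
Sum of squared deviations: (+0.0683)² + (+1.3413)² + (−0.3087)² + (+0.4443)² + (−1.7467)² + (+0.2013)² = 5.1879
Variance = 5.1879 / 5 = 1.0376
SE* = √1.0376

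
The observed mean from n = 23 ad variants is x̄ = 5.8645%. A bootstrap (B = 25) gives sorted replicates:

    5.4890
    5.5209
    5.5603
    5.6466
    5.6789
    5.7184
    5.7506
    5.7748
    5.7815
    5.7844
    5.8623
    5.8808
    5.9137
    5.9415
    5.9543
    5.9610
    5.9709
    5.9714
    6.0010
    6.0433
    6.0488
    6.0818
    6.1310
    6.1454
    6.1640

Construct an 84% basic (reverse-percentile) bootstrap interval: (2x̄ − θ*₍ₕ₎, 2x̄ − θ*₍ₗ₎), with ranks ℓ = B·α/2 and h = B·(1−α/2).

Percentile endpoints at ranks 2 and 23: θ*₍2₎ = 5.5209, θ*₍23₎ = 6.1310.
Basic interval reflects these around x̄:
  lower = 2 × 5.8645 − 6.1310 = 5.5980
  upper = 2 × 5.8645 − 5.5209 = 6.2081

(5.5980, 6.2081)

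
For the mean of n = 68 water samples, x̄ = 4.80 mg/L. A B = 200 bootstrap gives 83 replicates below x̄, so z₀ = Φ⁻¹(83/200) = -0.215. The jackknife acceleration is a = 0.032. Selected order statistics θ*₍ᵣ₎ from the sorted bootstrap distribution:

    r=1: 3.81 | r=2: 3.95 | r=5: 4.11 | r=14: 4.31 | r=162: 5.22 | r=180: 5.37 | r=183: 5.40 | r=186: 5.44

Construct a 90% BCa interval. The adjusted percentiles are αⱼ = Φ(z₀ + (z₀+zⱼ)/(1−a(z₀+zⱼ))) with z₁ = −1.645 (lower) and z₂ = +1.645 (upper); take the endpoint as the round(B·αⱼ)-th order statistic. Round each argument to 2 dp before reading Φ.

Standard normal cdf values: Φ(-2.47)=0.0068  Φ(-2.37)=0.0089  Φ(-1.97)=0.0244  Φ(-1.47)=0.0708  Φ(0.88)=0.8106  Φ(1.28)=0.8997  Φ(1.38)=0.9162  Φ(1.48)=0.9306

Lower: z₀ + z₁ = -0.215 + (-1.645) = -1.860; 1 − a(z₀+z₁) = 1 − (0.032)(-1.860) = 1.0595; argument = -0.215 + (-1.860)/1.0595 = -1.9705 → -1.97.
α₁ = Φ(-1.97) = 0.0244; rank = round(200 × 0.0244) = 5; θ*₍5₎ = 4.11.
Upper: z₀ + z₂ = 1.430; 1 − a(z₀+z₂) = 0.9542; argument = 1.2836 → 1.28; α₂ = 0.8997; rank = 180; θ*₍180₎ = 5.37.

(4.11, 5.37)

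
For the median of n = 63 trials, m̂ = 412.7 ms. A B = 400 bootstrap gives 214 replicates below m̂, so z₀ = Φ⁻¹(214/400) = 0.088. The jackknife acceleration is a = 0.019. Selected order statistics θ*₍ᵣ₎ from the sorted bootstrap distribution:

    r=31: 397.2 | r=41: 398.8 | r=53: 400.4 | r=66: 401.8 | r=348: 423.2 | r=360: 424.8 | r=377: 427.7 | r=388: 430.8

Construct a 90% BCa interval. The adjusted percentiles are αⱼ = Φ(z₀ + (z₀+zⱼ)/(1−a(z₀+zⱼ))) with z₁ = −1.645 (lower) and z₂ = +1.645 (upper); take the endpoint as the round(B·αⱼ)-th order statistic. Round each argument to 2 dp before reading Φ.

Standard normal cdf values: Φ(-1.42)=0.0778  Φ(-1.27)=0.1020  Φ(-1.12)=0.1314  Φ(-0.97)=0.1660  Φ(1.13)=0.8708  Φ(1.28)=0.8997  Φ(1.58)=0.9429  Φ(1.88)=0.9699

Lower: z₀ + z₁ = 0.088 + (-1.645) = -1.557; 1 − a(z₀+z₁) = 1 − (0.019)(-1.557) = 1.0296; argument = 0.088 + (-1.557)/1.0296 = -1.4243 → -1.42.
α₁ = Φ(-1.42) = 0.0778; rank = round(400 × 0.0778) = 31; θ*₍31₎ = 397.2.
Upper: z₀ + z₂ = 1.733; 1 − a(z₀+z₂) = 0.9671; argument = 1.8800 → 1.88; α₂ = 0.9699; rank = 388; θ*₍388₎ = 430.8.

(397.2, 430.8)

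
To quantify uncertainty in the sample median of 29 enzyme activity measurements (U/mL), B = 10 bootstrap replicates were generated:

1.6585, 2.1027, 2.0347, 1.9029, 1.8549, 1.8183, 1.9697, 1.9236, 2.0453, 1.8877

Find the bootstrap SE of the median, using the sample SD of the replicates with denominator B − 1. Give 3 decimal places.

Bootstrap SE is the standard deviation of the 10 replicate medians.
Mean of replicates: (1.6585 + 2.1027 + 2.0347 + 1.9029 + 1.8549 + 1.8183 + 1.9697 + 1.9236 + 2.0453 + 1.8877) / 10 = 19.19830 / 10 = 1.91983
Sum of squared deviations: (−0.26133)² + (+0.18287)² + (+0.11487)² + (−0.01693)² + (−0.06493)² + (−0.10153)² + (+0.04987)² + (+0.00377)² + (+0.12547)² + (−0.03213)² = 0.14902
Variance = 0.14902 / 9 = 0.01656
SE* = √0.01656

SE* = 0.129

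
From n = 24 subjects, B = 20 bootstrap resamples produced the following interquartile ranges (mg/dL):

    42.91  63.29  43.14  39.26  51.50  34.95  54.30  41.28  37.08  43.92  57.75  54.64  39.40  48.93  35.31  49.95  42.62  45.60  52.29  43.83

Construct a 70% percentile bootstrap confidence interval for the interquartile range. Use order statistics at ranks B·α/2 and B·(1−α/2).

(37.08, 54.30)

Sorted replicates: 34.95, 35.31, 37.08, 39.26, 39.40, 41.28, 42.62, 42.91, 43.14, 43.83, 43.92, 45.60, 48.93, 49.95, 51.50, 52.29, 54.30, 54.64, 57.75, 63.29
α = 0.30; lower rank = 20 × 0.150 = 3; upper rank = 20 × 0.850 = 17.
The 3rd smallest replicate is 37.08; the 17th is 54.30.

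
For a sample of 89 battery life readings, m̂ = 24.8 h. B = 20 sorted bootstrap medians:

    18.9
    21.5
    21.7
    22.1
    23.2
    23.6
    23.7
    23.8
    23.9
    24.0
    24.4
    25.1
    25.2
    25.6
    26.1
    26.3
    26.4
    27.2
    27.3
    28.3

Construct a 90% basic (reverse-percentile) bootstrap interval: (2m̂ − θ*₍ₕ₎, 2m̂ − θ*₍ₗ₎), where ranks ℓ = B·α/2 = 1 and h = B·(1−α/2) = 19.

(22.3, 30.7)

Percentile endpoints at ranks 1 and 19: θ*₍1₎ = 18.9, θ*₍19₎ = 27.3.
Basic interval reflects these around m̂:
  lower = 2 × 24.8 − 27.3 = 22.3
  upper = 2 × 24.8 − 18.9 = 30.7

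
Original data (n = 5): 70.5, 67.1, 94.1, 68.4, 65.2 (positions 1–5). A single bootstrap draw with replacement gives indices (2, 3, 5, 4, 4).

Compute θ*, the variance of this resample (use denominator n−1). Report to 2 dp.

Resample values: 67.1, 94.1, 65.2, 68.4, 68.4.
Mean = 72.6400; sum of squared deviations = 582.5320
s² = 582.5320 / 4 = 145.6330

θ* = 145.63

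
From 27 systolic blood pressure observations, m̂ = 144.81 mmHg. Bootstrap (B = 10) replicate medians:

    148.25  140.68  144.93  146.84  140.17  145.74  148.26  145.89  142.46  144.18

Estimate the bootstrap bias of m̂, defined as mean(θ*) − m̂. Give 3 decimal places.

mean(θ*) = (148.25 + 140.68 + 144.93 + 146.84 + 140.17 + 145.74 + 148.26 + 145.89 + 142.46 + 144.18) / 10 = 144.7400
bias = 144.7400 − 144.81

bias = −0.070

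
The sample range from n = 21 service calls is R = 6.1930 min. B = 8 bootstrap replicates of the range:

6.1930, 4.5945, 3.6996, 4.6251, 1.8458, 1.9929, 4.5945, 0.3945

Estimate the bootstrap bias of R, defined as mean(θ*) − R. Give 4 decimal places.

mean(θ*) = (6.1930 + 4.5945 + 3.6996 + 4.6251 + 1.8458 + 1.9929 + 4.5945 + 0.3945) / 8 = 3.49249
bias = 3.49249 − 6.1930

bias = −2.7005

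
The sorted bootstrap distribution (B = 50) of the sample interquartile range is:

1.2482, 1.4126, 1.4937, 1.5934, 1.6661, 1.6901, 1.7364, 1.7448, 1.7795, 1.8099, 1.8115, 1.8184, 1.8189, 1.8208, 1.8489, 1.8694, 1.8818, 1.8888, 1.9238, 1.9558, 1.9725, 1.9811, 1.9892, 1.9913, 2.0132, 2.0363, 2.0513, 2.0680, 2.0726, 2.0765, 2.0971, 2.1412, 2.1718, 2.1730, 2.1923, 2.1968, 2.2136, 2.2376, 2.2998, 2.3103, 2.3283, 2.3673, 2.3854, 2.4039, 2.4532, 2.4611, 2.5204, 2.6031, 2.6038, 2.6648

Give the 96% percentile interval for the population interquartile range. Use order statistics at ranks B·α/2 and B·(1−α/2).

(1.2482, 2.6038)

α = 0.04; lower rank = 50 × 0.020 = 1; upper rank = 50 × 0.980 = 49.
The 1st smallest replicate is 1.2482; the 49th is 2.6038.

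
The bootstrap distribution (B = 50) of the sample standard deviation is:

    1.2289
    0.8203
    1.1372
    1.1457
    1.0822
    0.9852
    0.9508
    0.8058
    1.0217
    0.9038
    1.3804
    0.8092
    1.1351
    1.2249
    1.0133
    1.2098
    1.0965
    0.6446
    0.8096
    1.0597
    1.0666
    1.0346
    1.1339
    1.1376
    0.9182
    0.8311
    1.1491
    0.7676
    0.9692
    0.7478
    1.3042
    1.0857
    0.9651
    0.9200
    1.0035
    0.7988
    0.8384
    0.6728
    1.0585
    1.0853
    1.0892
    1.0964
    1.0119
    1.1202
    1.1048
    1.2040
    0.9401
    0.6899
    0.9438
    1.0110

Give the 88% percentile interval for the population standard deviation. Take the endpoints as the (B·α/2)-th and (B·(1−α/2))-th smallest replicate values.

(0.6899, 1.2249)

Sorted replicates: 0.6446, 0.6728, 0.6899, 0.7478, 0.7676, 0.7988, 0.8058, 0.8092, 0.8096, 0.8203, 0.8311, 0.8384, 0.9038, 0.9182, 0.9200, 0.9401, 0.9438, 0.9508, 0.9651, 0.9692, 0.9852, 1.0035, 1.0110, 1.0119, 1.0133, 1.0217, 1.0346, 1.0585, 1.0597, 1.0666, 1.0822, 1.0853, 1.0857, 1.0892, 1.0964, 1.0965, 1.1048, 1.1202, 1.1339, 1.1351, 1.1372, 1.1376, 1.1457, 1.1491, 1.2040, 1.2098, 1.2249, 1.2289, 1.3042, 1.3804
α = 0.12; lower rank = 50 × 0.060 = 3; upper rank = 50 × 0.940 = 47.
The 3rd smallest replicate is 0.6899; the 47th is 1.2249.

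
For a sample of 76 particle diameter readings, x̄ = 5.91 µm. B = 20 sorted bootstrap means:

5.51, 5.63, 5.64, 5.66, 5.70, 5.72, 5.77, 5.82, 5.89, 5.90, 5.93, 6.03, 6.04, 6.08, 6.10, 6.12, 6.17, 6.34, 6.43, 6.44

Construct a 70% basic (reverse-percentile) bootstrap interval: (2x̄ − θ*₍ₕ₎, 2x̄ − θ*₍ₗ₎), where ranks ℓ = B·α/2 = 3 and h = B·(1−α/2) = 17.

(5.65, 6.18)

Percentile endpoints at ranks 3 and 17: θ*₍3₎ = 5.64, θ*₍17₎ = 6.17.
Basic interval reflects these around x̄:
  lower = 2 × 5.91 − 6.17 = 5.65
  upper = 2 × 5.91 − 5.64 = 6.18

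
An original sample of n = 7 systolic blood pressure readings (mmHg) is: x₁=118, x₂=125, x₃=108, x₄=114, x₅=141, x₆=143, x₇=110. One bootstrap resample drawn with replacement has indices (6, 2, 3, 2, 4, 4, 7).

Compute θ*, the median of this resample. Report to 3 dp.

Resample values: 143, 125, 108, 125, 114, 114, 110.
Sorted: 108, 110, 114, 114, 125, 125, 143
Median = middle value = 114.000

θ* = 114.000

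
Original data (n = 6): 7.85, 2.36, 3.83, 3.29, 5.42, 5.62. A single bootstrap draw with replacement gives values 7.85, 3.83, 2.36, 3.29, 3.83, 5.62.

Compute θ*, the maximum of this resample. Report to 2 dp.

Maximum = 7.85

θ* = 7.85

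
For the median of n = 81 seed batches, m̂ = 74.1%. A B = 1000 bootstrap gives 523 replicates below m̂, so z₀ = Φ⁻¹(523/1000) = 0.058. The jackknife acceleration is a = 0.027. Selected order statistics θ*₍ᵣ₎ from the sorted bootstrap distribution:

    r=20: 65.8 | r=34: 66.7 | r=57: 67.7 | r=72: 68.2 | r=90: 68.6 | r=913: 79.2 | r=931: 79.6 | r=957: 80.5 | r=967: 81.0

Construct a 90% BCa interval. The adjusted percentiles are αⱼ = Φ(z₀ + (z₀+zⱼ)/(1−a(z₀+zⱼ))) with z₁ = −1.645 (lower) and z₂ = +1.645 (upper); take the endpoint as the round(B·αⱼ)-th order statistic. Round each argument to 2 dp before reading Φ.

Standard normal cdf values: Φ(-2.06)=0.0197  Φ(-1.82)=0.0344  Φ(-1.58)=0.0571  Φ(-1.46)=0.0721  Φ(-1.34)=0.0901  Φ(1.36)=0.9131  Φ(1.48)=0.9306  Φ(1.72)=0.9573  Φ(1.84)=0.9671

Lower: z₀ + z₁ = 0.058 + (-1.645) = -1.587; 1 − a(z₀+z₁) = 1 − (0.027)(-1.587) = 1.0428; argument = 0.058 + (-1.587)/1.0428 = -1.4638 → -1.46.
α₁ = Φ(-1.46) = 0.0721; rank = round(1000 × 0.0721) = 72; θ*₍72₎ = 68.2.
Upper: z₀ + z₂ = 1.703; 1 − a(z₀+z₂) = 0.9540; argument = 1.8431 → 1.84; α₂ = 0.9671; rank = 967; θ*₍967₎ = 81.0.

(68.2, 81.0)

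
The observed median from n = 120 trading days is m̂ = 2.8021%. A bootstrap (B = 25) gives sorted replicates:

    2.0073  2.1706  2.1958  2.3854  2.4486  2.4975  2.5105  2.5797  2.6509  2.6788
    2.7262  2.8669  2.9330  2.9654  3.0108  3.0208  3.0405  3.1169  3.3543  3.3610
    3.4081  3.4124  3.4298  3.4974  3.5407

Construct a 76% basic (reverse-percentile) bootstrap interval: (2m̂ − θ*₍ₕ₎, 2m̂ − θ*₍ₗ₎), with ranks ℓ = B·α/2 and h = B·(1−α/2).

Percentile endpoints at ranks 3 and 22: θ*₍3₎ = 2.1958, θ*₍22₎ = 3.4124.
Basic interval reflects these around m̂:
  lower = 2 × 2.8021 − 3.4124 = 2.1918
  upper = 2 × 2.8021 − 2.1958 = 3.4084

(2.1918, 3.4084)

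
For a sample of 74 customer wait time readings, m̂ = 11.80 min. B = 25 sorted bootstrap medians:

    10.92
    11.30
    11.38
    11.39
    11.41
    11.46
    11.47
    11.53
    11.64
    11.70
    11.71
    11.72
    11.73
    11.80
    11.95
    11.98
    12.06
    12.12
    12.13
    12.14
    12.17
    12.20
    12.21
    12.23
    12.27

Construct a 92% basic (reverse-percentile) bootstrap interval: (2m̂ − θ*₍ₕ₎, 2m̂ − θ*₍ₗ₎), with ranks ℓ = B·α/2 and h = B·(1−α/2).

Percentile endpoints at ranks 1 and 24: θ*₍1₎ = 10.92, θ*₍24₎ = 12.23.
Basic interval reflects these around m̂:
  lower = 2 × 11.80 − 12.23 = 11.37
  upper = 2 × 11.80 − 10.92 = 12.68

(11.37, 12.68)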